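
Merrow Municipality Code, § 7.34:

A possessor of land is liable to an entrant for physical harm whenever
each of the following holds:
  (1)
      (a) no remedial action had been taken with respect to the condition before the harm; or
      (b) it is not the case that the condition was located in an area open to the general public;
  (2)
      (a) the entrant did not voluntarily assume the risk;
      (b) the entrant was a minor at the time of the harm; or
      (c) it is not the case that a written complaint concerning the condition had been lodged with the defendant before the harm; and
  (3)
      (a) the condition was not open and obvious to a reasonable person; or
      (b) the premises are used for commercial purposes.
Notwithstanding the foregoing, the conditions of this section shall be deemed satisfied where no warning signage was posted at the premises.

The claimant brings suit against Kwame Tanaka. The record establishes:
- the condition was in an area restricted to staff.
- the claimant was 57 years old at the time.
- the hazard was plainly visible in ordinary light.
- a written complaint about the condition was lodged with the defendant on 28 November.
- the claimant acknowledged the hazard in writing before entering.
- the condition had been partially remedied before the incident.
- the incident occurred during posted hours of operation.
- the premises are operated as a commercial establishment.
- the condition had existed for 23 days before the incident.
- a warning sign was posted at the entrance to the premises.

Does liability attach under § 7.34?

(a) no remedial action — not met.
(b) not (public area) — met.
(1) = F OR T = true.
(a) no assumed risk — not met.
(b) entrant a minor — fails.
(c) not (complaint lodged) — not satisfied.
So (2) is not satisfied (F OR F OR F).
(a) not open/obvious — not met.
(b) commercial use — holds.
(3): F OR T → true.
So Overall is not satisfied (T AND F AND T).
Exception (no signage posted) — not satisfied.
Result: main false OR exception false → false.

No — not liable.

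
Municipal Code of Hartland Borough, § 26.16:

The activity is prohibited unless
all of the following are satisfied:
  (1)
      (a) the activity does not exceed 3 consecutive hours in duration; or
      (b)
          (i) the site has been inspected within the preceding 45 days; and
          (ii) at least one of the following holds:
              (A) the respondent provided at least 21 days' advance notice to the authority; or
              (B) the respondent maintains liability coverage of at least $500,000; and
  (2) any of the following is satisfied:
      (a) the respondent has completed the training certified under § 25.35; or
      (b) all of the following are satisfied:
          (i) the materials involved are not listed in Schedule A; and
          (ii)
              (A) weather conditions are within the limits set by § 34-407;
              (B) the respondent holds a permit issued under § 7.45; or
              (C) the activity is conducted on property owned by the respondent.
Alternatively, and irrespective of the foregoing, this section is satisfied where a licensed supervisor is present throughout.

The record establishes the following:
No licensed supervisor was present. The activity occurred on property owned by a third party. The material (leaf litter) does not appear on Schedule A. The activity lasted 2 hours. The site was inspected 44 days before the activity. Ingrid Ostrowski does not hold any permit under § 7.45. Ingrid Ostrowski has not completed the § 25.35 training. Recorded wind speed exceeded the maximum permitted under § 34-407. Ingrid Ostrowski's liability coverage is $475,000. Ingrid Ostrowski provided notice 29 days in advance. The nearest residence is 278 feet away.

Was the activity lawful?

(a) ≤ 3 hrs duration — met.
(i) site inspected — holds.
(A) ≥21 days' notice — satisfied.
(B) coverage ≥ $500,000 — not satisfied.
So (ii) is satisfied (T OR F).
(b) = T AND T = true.
(1) = T OR T = true.
(a) training certified — fails.
(i) not (Schedule A material) — satisfied.
(A) weather ok — not met.
(B) holds permit — not satisfied.
(C) own property — not met.
So (ii) is not satisfied (F OR F OR F).
(b) = T AND F = false.
So (2) is not satisfied (F OR F).
Overall: T AND F → false.
Exception (supervisor present) — not satisfied.
Result: main false OR exception false → false.

No — unlawful.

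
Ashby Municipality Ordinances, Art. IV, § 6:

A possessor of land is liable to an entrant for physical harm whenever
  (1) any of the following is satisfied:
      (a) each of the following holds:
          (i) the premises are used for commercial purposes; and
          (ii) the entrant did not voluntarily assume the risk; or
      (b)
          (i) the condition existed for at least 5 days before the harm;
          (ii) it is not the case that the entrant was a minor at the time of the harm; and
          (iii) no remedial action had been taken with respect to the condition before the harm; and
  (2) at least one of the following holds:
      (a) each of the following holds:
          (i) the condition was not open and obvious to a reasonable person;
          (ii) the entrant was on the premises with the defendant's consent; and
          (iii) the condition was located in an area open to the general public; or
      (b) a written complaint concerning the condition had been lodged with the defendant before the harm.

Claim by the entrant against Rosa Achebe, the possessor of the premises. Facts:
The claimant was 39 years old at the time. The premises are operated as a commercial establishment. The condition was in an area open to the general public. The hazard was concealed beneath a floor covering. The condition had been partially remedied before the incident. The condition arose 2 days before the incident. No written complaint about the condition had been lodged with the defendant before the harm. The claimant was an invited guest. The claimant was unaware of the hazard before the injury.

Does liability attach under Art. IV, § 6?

Yes — liable.

(i) commercial use — met.
(ii) no assumed risk — met.
(a) = T AND T = true.
(i) condition ≥5 days old — not satisfied.
(ii) not (entrant a minor) — met.
(iii) no remedial action — fails.
(b): F AND T AND F → false.
(1) = T OR F = true.
(i) not open/obvious — met.
(ii) consent to enter — holds.
(iii) public area — holds.
(a) = T AND T AND T = true.
(b) complaint lodged — not met.
(2): T OR F → true.
So Overall is satisfied (T AND T).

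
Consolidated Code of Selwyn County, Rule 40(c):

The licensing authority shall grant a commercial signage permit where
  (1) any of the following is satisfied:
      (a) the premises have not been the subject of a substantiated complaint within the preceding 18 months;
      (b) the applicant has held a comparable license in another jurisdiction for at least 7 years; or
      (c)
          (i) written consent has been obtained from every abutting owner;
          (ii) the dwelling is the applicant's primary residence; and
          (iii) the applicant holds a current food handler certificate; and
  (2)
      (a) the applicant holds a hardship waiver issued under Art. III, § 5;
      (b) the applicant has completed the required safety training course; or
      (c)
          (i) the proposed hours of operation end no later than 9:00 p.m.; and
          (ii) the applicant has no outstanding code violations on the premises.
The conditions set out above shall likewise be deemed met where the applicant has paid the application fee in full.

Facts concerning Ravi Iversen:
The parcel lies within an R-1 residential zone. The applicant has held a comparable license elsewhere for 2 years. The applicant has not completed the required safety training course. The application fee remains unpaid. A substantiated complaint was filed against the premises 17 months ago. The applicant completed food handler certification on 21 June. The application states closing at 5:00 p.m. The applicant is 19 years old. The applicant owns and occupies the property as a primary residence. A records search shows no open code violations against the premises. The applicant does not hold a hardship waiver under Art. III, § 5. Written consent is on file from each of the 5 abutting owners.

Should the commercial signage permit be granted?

(a) no complaint in 18 mo. — not met.
(b) prior license ≥ 7 yr — not satisfied.
(i) all abutters consent — met.
(ii) primary residence — holds.
(iii) food handler cert. — holds.
(c) = T AND T AND T = true.
(1) = F OR F OR T = true.
(a) hardship waiver — fails.
(b) safety training — not met.
(i) closes by 9 p.m. — satisfied.
(ii) no code violations — satisfied.
So (c) is satisfied (T AND T).
So (2) is satisfied (F OR F OR T).
So Overall is satisfied (T AND T).
Exception (fee paid) — not satisfied.
Result: main true OR exception false → true.

Yes — granted.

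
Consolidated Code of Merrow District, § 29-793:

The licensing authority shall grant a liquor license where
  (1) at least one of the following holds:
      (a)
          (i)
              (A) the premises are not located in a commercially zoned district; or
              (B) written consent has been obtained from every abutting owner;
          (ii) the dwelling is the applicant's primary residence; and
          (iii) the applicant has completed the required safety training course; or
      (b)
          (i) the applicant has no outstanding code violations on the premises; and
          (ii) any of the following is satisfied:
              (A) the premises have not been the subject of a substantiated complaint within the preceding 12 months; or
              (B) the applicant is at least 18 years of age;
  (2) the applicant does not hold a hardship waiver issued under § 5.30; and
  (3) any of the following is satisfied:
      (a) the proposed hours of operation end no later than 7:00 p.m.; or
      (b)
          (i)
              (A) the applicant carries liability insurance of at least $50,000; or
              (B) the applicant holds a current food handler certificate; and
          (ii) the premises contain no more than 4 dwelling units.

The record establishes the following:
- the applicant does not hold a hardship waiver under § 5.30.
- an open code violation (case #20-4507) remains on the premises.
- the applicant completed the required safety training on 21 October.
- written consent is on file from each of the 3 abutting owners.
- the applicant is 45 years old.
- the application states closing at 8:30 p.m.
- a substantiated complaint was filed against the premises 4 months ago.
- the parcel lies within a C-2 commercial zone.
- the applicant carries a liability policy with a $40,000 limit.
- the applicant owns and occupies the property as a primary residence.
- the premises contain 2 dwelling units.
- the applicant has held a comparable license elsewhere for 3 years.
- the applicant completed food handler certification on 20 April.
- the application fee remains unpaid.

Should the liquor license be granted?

Yes — granted.

(A) not (commercially zoned) — not met.
(B) all abutters consent — holds.
(i): F OR T → true.
(ii) primary residence — met.
(iii) safety training — met.
So (a) is satisfied (T AND T AND T).
(i) no code violations — fails.
(A) no complaint in 12 mo. — not met.
(B) age ≥ 18 — satisfied.
(ii): F OR T → true.
(b): F AND T → false.
(1): T OR F → true.
(2) not (hardship waiver) — met.
(a) closes by 7 p.m. — fails.
(A) insurance ≥ $50,000 — fails.
(B) food handler cert. — met.
(i): F OR T → true.
(ii) ≤ 4 units — satisfied.
(b): T AND T → true.
(3): F OR T → true.
So Overall is satisfied (T AND T AND T).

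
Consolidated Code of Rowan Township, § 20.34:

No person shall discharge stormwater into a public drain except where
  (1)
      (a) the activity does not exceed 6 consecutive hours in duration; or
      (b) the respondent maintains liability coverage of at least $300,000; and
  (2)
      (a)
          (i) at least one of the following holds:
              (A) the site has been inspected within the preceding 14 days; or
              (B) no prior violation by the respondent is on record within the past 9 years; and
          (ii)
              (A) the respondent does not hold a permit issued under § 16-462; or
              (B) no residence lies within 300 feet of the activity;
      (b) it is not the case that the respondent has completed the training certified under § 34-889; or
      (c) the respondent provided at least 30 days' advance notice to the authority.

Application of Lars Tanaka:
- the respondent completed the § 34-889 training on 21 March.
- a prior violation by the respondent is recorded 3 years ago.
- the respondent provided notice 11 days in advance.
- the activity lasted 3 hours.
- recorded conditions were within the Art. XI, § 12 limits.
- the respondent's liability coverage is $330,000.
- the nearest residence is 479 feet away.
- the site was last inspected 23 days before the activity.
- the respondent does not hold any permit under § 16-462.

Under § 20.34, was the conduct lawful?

No — unlawful.

(a) ≤ 6 hrs duration — satisfied.
(b) coverage ≥ $300,000 — satisfied.
So (1) is satisfied (T OR T).
(A) site inspected — not satisfied.
(B) no prior violation — fails.
(i) = F OR F = false.
(A) not (holds permit) — satisfied.
(B) no residence in 300 ft — met.
(ii) = T OR T = true.
So (a) is not satisfied (F AND T).
(b) not (training certified) — fails.
(c) ≥30 days' notice — not met.
So (2) is not satisfied (F OR F OR F).
Overall = T AND F = false.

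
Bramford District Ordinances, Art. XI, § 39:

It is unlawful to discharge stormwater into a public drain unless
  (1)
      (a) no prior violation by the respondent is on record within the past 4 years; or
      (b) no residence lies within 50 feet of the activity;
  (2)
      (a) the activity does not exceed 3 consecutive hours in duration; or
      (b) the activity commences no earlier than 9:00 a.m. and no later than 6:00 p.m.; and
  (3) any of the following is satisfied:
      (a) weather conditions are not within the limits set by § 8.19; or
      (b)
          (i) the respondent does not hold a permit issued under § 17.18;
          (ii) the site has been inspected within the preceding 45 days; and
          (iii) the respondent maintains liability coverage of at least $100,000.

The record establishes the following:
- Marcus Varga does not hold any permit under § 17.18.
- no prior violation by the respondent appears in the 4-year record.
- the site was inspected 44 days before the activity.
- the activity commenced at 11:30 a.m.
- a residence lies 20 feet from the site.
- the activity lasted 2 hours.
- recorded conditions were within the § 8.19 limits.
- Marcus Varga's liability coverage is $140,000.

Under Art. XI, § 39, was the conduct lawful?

Yes — lawful.

(a) no prior violation — satisfied.
(b) no residence in 50 ft — not met.
So (1) is satisfied (T OR F).
(a) ≤ 3 hrs duration — met.
(b) start within hours — satisfied.
(2): T OR T → true.
(a) not (weather ok) — fails.
(i) not (holds permit) — satisfied.
(ii) site inspected — met.
(iii) coverage ≥ $100,000 — holds.
(b): T AND T AND T → true.
(3): F OR T → true.
Overall = T AND T AND T = true.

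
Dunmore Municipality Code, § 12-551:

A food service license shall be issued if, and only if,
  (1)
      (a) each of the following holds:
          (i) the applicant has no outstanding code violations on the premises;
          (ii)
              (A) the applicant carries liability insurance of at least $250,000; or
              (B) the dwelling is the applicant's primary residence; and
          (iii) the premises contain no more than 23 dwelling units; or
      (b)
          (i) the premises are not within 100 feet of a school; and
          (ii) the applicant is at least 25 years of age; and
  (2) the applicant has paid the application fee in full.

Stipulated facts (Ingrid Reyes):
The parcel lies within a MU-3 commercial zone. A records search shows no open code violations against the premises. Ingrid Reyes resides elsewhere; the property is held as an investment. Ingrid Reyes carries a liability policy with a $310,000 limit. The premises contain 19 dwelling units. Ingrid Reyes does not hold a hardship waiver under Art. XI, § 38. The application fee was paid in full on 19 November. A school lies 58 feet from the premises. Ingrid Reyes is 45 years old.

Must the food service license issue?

(i) no code violations — met.
(A) insurance ≥ $250,000 — holds.
(B) primary residence — not met.
(ii): T OR F → true.
(iii) ≤ 23 units — satisfied.
(a): T AND T AND T → true.
(i) ≥100 ft from school — fails.
(ii) age ≥ 25 — satisfied.
(b): F AND T → false.
So (1) is satisfied (T OR F).
(2) fee paid — holds.
Overall: T AND T → true.

Yes — granted.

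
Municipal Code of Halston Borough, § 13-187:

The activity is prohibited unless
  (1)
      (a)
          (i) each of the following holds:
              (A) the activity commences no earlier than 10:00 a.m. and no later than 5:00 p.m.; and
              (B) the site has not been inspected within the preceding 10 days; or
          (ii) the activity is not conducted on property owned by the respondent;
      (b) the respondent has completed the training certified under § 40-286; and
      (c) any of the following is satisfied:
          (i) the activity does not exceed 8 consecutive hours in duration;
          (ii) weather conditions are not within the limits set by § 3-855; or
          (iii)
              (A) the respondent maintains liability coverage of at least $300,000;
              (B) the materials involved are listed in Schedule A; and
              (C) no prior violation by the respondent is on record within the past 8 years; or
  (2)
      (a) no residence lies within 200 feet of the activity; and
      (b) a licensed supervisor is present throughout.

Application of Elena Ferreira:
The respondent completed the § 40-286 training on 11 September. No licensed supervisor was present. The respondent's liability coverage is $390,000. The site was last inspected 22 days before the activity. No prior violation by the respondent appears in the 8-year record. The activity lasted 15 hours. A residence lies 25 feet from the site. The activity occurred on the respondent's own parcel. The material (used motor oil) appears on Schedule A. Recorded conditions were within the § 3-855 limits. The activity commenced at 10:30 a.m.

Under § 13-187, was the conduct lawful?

Yes — lawful.

(A) start within hours — met.
(B) not (site inspected) — met.
(i) = T AND T = true.
(ii) not (own property) — not satisfied.
(a) = T OR F = true.
(b) training certified — satisfied.
(i) ≤ 8 hrs duration — fails.
(ii) not (weather ok) — fails.
(A) coverage ≥ $300,000 — holds.
(B) Schedule A material — satisfied.
(C) no prior violation — met.
So (iii) is satisfied (T AND T AND T).
(c) = F OR F OR T = true.
(1): T AND T AND T → true.
(a) no residence in 200 ft — fails.
(b) supervisor present — not satisfied.
(2): F AND F → false.
Overall = T OR F = true.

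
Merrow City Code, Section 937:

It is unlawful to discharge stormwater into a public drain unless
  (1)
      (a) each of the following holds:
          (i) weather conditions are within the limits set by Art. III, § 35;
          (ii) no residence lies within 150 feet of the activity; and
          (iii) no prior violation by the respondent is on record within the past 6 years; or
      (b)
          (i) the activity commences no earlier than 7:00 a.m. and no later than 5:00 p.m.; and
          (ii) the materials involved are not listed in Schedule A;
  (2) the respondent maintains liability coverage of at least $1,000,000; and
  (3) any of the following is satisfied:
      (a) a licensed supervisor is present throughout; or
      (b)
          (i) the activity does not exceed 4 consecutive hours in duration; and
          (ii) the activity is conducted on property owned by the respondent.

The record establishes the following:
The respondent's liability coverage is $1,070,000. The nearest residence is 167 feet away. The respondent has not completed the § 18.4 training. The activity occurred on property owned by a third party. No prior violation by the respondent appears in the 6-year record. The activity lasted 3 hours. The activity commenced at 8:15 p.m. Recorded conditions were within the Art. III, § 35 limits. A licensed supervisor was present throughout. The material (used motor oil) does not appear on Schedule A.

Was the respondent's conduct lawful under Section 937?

(i) weather ok — holds.
(ii) no residence in 150 ft — met.
(iii) no prior violation — satisfied.
(a): T AND T AND T → true.
(i) start within hours — fails.
(ii) not (Schedule A material) — satisfied.
(b) = F AND T = false.
(1) = T OR F = true.
(2) coverage ≥ $1,000,000 — holds.
(a) supervisor present — met.
(i) ≤ 4 hrs duration — holds.
(ii) own property — fails.
(b) = T AND F = false.
(3): T OR F → true.
So Overall is satisfied (T AND T AND T).

Yes — lawful.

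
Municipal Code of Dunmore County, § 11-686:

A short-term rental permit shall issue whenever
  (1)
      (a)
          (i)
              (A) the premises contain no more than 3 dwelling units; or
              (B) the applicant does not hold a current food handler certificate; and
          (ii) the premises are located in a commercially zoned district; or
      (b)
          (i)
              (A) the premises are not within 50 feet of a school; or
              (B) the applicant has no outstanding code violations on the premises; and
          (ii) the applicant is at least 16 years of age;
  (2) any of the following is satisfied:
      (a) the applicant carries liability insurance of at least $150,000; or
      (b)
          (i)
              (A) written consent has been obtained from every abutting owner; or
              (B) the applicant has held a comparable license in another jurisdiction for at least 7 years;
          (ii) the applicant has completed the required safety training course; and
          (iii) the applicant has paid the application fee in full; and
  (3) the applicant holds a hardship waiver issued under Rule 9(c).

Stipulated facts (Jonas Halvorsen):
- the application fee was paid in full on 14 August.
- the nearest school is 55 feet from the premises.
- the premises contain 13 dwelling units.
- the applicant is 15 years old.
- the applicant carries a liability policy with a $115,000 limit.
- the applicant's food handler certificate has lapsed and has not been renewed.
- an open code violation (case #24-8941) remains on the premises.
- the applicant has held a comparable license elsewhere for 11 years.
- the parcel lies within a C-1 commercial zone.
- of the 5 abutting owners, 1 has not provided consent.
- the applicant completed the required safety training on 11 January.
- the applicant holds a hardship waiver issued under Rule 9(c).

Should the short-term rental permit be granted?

Yes — granted.

(A) ≤ 3 units — not met.
(B) not (food handler cert.) — met.
(i) = F OR T = true.
(ii) commercially zoned — satisfied.
So (a) is satisfied (T AND T).
(A) ≥50 ft from school — satisfied.
(B) no code violations — not satisfied.
(i) = T OR F = true.
(ii) age ≥ 16 — fails.
(b) = T AND F = false.
(1): T OR F → true.
(a) insurance ≥ $150,000 — not satisfied.
(A) all abutters consent — not met.
(B) prior license ≥ 7 yr — satisfied.
(i): F OR T → true.
(ii) safety training — met.
(iii) fee paid — holds.
So (b) is satisfied (T AND T AND T).
So (2) is satisfied (F OR T).
(3) hardship waiver — satisfied.
So Overall is satisfied (T AND T AND T).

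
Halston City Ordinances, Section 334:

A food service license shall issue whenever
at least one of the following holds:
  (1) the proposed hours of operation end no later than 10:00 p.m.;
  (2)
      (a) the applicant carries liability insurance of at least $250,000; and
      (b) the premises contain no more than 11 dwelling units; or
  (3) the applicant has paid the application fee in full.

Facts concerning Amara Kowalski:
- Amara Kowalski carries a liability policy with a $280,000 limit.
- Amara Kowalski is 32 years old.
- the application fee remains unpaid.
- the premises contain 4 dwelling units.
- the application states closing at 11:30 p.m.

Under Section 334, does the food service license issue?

Yes — granted.

(1) closes by 10 p.m. — not satisfied.
(a) insurance ≥ $250,000 — met.
(b) ≤ 11 units — met.
So (2) is satisfied (T AND T).
(3) fee paid — fails.
Overall = F OR T OR F = true.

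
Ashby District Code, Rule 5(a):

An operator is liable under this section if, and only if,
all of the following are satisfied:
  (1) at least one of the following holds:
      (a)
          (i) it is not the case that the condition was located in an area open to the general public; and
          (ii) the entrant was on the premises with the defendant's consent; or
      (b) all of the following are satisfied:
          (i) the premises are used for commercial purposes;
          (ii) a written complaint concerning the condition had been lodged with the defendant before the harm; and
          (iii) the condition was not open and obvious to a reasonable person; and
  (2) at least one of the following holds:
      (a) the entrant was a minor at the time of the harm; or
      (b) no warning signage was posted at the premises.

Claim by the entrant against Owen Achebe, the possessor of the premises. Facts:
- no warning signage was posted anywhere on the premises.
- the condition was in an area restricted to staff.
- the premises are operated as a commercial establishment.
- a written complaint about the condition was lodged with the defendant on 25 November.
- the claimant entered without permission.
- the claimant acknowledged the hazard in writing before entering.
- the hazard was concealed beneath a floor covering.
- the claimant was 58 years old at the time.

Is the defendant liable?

Yes — liable.

(i) not (public area) — holds.
(ii) consent to enter — not satisfied.
(a): T AND F → false.
(i) commercial use — met.
(ii) complaint lodged — met.
(iii) not open/obvious — met.
(b): T AND T AND T → true.
(1): F OR T → true.
(a) entrant a minor — not satisfied.
(b) no signage posted — holds.
(2) = F OR T = true.
So Overall is satisfied (T AND T).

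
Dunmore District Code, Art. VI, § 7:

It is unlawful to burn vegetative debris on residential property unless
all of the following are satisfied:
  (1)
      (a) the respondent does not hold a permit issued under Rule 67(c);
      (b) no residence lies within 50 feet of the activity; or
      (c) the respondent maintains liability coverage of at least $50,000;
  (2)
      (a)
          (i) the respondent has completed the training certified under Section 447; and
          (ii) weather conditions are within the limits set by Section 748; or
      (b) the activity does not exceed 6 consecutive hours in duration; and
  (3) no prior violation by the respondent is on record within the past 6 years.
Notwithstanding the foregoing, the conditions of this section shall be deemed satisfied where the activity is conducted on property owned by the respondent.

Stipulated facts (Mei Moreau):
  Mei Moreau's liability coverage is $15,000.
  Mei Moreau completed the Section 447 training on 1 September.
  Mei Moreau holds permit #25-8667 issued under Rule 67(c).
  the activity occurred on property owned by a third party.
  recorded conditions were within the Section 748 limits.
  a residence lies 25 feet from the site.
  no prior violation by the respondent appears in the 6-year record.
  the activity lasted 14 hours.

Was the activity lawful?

(a) not (holds permit) — fails.
(b) no residence in 50 ft — not satisfied.
(c) coverage ≥ $50,000 — not met.
(1) = F OR F OR F = false.
(i) training certified — satisfied.
(ii) weather ok — met.
So (a) is satisfied (T AND T).
(b) ≤ 6 hrs duration — fails.
(2): T OR F → true.
(3) no prior violation — satisfied.
So Overall is not satisfied (F AND T AND T).
Exception (own property) — not satisfied.
Result: main false OR exception false → false.

No — unlawful.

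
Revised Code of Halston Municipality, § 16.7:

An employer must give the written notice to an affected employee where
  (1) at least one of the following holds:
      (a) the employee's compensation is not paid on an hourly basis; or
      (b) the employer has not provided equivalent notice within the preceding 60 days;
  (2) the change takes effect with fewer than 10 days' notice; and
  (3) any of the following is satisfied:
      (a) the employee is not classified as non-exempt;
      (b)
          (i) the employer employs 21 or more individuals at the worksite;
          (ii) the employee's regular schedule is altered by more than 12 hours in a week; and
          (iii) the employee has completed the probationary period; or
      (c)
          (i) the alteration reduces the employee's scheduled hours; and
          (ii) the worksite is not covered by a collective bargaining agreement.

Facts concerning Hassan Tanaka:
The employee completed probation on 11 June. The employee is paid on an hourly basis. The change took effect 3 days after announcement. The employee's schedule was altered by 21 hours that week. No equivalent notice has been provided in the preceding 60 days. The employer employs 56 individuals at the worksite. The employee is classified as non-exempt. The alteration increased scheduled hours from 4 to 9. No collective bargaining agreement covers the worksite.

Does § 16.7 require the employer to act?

(a) not (hourly-paid) — not met.
(b) no recent notice — holds.
(1): F OR T → true.
(2) < 10 days' notice — holds.
(a) not (non-exempt) — not satisfied.
(i) ≥ 21 at site — met.
(ii) schedule shift > 12h — met.
(iii) past probation — met.
So (b) is satisfied (T AND T AND T).
(i) hours reduced — fails.
(ii) no CBA — holds.
(c) = F AND T = false.
(3) = F OR T OR F = true.
So Overall is satisfied (T AND T AND T).

Yes — required.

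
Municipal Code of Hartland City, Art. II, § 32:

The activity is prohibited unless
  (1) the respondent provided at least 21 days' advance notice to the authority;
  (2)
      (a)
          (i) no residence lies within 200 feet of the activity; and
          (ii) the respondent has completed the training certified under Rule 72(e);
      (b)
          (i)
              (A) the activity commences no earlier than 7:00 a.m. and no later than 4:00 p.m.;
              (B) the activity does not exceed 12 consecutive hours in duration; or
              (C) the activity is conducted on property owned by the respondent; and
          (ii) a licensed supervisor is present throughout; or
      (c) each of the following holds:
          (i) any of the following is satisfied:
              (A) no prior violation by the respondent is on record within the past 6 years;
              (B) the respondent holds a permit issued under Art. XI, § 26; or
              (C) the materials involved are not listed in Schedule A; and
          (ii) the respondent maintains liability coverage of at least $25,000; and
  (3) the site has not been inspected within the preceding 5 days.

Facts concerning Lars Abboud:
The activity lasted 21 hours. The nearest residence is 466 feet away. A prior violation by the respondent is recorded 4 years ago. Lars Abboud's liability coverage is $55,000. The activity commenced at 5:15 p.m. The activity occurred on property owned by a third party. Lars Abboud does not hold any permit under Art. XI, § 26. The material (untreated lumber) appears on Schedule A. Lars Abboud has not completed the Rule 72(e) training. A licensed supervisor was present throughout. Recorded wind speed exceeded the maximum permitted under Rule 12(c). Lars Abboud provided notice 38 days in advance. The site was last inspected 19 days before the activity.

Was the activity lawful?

(1) ≥21 days' notice — satisfied.
(i) no residence in 200 ft — holds.
(ii) training certified — not met.
(a): T AND F → false.
(A) start within hours — fails.
(B) ≤ 12 hrs duration — fails.
(C) own property — not met.
(i): F OR F OR F → false.
(ii) supervisor present — met.
(b) = F AND T = false.
(A) no prior violation — fails.
(B) holds permit — not met.
(C) not (Schedule A material) — not met.
(i) = F OR F OR F = false.
(ii) coverage ≥ $25,000 — satisfied.
(c): F AND T → false.
So (2) is not satisfied (F OR F OR F).
(3) not (site inspected) — satisfied.
So Overall is not satisfied (T AND F AND T).

No — unlawful.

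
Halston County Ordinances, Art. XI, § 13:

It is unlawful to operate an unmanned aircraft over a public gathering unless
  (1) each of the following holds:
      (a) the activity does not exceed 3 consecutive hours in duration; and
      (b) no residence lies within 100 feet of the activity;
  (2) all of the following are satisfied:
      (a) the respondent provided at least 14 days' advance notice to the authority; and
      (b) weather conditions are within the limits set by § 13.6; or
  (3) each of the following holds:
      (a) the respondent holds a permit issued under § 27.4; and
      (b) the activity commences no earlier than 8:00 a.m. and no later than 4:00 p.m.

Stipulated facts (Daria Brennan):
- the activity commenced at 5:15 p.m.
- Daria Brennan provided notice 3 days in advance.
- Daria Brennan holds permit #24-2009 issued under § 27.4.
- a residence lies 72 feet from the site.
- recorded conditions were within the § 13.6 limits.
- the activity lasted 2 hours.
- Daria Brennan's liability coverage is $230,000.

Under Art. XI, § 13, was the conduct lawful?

(a) ≤ 3 hrs duration — holds.
(b) no residence in 100 ft — not satisfied.
(1): T AND F → false.
(a) ≥14 days' notice — fails.
(b) weather ok — satisfied.
(2): F AND T → false.
(a) holds permit — holds.
(b) start within hours — not satisfied.
(3) = T AND F = false.
Overall = F OR F OR F = false.

No — unlawful.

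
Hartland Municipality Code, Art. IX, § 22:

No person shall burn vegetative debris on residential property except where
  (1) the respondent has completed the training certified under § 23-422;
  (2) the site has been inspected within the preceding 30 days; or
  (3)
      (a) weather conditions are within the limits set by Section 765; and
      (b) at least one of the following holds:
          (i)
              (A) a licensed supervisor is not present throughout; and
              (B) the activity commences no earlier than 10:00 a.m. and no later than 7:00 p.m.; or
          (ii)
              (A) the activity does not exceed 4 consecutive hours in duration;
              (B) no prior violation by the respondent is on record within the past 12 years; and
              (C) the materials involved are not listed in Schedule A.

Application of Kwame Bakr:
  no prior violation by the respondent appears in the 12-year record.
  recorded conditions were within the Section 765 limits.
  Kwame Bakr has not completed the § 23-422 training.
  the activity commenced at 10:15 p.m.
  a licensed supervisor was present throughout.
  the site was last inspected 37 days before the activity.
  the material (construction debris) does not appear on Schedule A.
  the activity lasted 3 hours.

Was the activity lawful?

(1) training certified — fails.
(2) site inspected — fails.
(a) weather ok — holds.
(A) not (supervisor present) — fails.
(B) start within hours — not met.
So (i) is not satisfied (F AND F).
(A) ≤ 4 hrs duration — holds.
(B) no prior violation — satisfied.
(C) not (Schedule A material) — holds.
So (ii) is satisfied (T AND T AND T).
(b) = F OR T = true.
(3) = T AND T = true.
Overall = F OR F OR T = true.

Yes — lawful.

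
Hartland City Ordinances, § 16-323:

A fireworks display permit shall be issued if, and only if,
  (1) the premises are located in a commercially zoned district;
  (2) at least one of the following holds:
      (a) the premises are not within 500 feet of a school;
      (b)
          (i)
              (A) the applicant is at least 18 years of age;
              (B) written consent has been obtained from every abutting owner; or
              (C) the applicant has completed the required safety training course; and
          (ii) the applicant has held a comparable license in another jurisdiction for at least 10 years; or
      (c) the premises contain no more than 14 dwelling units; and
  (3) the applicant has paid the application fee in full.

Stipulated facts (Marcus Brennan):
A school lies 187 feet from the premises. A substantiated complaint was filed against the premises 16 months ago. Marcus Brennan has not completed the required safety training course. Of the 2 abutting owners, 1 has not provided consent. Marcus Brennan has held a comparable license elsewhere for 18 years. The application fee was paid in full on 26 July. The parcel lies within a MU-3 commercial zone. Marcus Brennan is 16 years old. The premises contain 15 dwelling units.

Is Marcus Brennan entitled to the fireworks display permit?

No — denied.

(1) commercially zoned — holds.
(a) ≥500 ft from school — not satisfied.
(A) age ≥ 18 — not satisfied.
(B) all abutters consent — not satisfied.
(C) safety training — not met.
(i) = F OR F OR F = false.
(ii) prior license ≥ 10 yr — holds.
So (b) is not satisfied (F AND T).
(c) ≤ 14 units — not met.
(2) = F OR F OR F = false.
(3) fee paid — satisfied.
Overall: T AND F AND T → false.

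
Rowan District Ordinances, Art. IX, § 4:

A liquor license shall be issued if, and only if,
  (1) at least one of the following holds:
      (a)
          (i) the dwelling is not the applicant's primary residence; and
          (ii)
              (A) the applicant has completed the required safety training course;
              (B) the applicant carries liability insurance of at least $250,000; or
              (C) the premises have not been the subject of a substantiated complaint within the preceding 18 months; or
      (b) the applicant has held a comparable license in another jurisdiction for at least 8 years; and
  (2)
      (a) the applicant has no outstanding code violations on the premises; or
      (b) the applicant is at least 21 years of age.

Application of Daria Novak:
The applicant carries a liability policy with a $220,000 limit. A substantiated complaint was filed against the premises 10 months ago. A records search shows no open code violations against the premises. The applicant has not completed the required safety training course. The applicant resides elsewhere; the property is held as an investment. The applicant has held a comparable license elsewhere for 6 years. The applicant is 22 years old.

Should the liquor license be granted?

No — denied.

(i) not (primary residence) — satisfied.
(A) safety training — not met.
(B) insurance ≥ $250,000 — not met.
(C) no complaint in 18 mo. — not satisfied.
(ii): F OR F OR F → false.
(a): T AND F → false.
(b) prior license ≥ 8 yr — not met.
(1): F OR F → false.
(a) no code violations — satisfied.
(b) age ≥ 21 — met.
(2): T OR T → true.
Overall: F AND T → false.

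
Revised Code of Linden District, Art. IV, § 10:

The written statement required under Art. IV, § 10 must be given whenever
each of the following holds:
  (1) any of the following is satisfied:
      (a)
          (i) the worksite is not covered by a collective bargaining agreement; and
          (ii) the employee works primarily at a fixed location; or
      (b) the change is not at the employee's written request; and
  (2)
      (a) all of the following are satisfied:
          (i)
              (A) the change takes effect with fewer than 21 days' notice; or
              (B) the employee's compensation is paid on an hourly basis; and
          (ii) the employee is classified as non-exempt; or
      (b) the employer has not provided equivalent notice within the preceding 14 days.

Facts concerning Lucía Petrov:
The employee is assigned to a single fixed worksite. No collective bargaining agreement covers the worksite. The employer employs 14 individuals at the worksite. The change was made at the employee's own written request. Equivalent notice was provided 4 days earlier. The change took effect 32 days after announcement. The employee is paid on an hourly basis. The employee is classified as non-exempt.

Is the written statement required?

Yes — required.

(i) no CBA — met.
(ii) fixed location — satisfied.
(a): T AND T → true.
(b) not employee-requested — not satisfied.
(1): T OR F → true.
(A) < 21 days' notice — not met.
(B) hourly-paid — satisfied.
(i): F OR T → true.
(ii) non-exempt — holds.
(a) = T AND T = true.
(b) no recent notice — fails.
(2): T OR F → true.
Overall: T AND T → true.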